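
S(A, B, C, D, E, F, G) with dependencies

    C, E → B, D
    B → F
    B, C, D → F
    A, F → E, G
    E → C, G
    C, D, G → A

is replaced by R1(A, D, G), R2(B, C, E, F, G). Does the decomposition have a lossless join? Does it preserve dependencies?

lossy and not dependency-preserving

Lossless test: (G)⁺ = {G}, which is a superkey of neither fragment — lossy.
Dependency preservation: the restricted closure of {C, E} across the fragments never reaches {B, D}, so C, E → B, D cannot be enforced without a join — not preserved.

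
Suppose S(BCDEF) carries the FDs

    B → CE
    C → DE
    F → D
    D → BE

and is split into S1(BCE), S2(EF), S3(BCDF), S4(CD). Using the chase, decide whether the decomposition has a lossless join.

Yes

Chase test. Columns are BCDEF; row i has aⱼ where attribute j ∈ Si, else bᵢⱼ.
Initial tableau (one row per fragment):
  row 1: a1 a2 b13 a4 b15
  row 2: b21 b22 b23 a4 a5
  row 3: a1 a2 a3 b34 a5
  row 4: b41 a2 a3 b44 b45
Rows 1 and 3 agree on B; apply B→CE and equate their CE entries.
Rows 1 and 3 agree on C; apply C→DE and equate their DE entries.
Rows 1 and 4 agree on C; apply C→DE and equate their DE entries.
Rows 2 and 3 agree on F; apply F→D and equate their D entries.
Rows 1 and 2 agree on D; apply D→BE and equate their BE entries.
Rows 1 and 4 agree on D; apply D→BE and equate their BE entries.
Rows 1 and 2 agree on B; apply B→CE and equate their CE entries.
Row 2 is now all distinguished symbols — the join is lossless.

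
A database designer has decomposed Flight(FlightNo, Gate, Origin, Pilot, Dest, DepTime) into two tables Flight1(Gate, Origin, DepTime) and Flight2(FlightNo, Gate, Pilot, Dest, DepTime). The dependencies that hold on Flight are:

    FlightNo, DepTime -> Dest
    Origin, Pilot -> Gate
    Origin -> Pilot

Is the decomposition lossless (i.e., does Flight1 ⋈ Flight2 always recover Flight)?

No

Common attributes: Flight1 ∩ Flight2 = {Gate, DepTime}.
No dependency enlarges {Gate, DepTime}, so (Gate, DepTime)⁺ = {Gate, DepTime}.
The closure contains neither all of Flight1 = {Gate, Origin, DepTime} nor all of Flight2 = {FlightNo, Gate, Pilot, Dest, DepTime}, so the common attributes are not a superkey of either fragment. The join is lossy.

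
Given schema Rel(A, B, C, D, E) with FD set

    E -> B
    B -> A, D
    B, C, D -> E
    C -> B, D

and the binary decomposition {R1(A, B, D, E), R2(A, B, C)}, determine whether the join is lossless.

No

Common attributes: R1 ∩ R2 = {A, B}.
Closure of {A, B}: B → A, D applies, adding D. So (A, B)⁺ = {A, B, D}.
The closure contains neither all of R1 = {A, B, D, E} nor all of R2 = {A, B, C}, so the common attributes are not a superkey of either fragment. The join is lossy.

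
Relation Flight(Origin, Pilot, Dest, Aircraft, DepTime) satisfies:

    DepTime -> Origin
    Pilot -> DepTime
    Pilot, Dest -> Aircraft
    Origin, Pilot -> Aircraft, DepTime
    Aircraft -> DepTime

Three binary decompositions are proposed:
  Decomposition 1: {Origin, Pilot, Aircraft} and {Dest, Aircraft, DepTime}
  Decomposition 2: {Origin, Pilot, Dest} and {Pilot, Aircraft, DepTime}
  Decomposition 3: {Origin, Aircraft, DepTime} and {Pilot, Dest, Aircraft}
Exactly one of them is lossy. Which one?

Decomposition 1: common = {Aircraft}, closure = {Origin, Aircraft, DepTime} → lossy.
Decomposition 2: common = {Pilot}, closure = {Origin, Pilot, Aircraft, DepTime} → lossless.
Decomposition 3: common = {Aircraft}, closure = {Origin, Aircraft, DepTime} → lossless.

Decomposition 1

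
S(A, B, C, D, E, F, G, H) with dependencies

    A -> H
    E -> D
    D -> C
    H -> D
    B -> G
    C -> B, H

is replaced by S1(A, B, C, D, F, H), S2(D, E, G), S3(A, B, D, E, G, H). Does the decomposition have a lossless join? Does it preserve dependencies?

Lossless test (chase): Rows 1 and 2 agree on D; apply D→C and equate their C entries. Rows 1 and 3 agree on D; apply D→C and equate their C entries. Rows 1 and 3 agree on B; apply B→G and equate their G entries. Rows 1 and 2 agree on C; apply C→B, H and equate their B, H entries. No row becomes fully distinguished — the join is lossy.
Dependency preservation: every FD's attributes lie within a single fragment, so each can be enforced locally — preserved.

lossy but dependency-preserving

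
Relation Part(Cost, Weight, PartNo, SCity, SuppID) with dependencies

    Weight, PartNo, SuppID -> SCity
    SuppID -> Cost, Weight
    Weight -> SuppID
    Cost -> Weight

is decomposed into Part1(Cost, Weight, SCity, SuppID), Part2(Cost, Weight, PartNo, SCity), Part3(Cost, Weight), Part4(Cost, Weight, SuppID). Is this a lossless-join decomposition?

Chase test. Columns are Cost, Weight, PartNo, SCity, SuppID; row i has aⱼ where attribute j ∈ Parti, else bᵢⱼ.
Initial tableau (one row per fragment):
  row 1: a1 a2 b13 a4 a5
  row 2: a1 a2 a3 a4 b25
  row 3: a1 a2 b33 b34 b35
  row 4: a1 a2 b43 b44 a5
Rows 1 and 2 agree on Weight; apply Weight→SuppID and equate their SuppID entries.
Rows 1 and 3 agree on Weight; apply Weight→SuppID and equate their SuppID entries.
Row 2 is now all distinguished symbols — the join is lossless.

Yes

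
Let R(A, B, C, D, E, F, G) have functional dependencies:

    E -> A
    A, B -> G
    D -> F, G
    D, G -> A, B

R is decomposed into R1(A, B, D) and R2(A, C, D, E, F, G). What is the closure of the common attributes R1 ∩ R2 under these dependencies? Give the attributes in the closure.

R1 ∩ R2 = {A, D}.
D → F, G applies, adding F, G
D, G → A, B applies, adding B
Closure: {A, B, D, F, G}.

A, B, D, F, G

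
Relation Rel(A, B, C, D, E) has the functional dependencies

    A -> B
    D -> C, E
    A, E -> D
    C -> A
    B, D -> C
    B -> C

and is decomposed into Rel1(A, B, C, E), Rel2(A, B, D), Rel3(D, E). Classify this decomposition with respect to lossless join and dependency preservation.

Lossless test (chase): Rows 2 and 3 agree on D; apply D→C, E and equate their C, E entries. Rows 1 and 2 agree on A, E; apply A, E→D and equate their D entries. Rows 2 and 3 agree on C; apply C→A and equate their A entries. Rows 1 and 2 agree on B, D; apply B, D→C and equate their C entries. Rows 1 and 3 agree on A; apply A→B and equate their B entries. Row 1 is now all distinguished symbols — the join is lossless.
Dependency preservation: the restricted closure of {A, E} across the fragments never reaches {D}, so A, E → D cannot be enforced without a join — not preserved.

lossless but not dependency-preserving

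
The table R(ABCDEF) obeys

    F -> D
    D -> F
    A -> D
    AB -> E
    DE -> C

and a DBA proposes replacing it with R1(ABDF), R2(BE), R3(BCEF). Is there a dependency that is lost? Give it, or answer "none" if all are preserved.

AB -> E

Check AB → E: no single fragment contains all of {ABE}, and the restricted closure of {AB} across the fragments never reaches {E}.
F → D is preserved.
D → F is preserved.
A → D is preserved.
DE → C is preserved.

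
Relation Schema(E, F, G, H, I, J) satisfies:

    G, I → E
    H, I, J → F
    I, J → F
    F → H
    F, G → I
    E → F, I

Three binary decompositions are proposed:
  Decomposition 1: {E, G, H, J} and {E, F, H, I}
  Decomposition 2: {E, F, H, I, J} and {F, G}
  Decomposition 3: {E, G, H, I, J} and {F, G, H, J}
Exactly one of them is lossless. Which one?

Decomposition 1: common = {E, H}, closure = {E, F, H, I} → lossless.
Decomposition 2: common = {F}, closure = {F, H} → lossy.
Decomposition 3: common = {G, H, J}, closure = {G, H, J} → lossy.

Decomposition 1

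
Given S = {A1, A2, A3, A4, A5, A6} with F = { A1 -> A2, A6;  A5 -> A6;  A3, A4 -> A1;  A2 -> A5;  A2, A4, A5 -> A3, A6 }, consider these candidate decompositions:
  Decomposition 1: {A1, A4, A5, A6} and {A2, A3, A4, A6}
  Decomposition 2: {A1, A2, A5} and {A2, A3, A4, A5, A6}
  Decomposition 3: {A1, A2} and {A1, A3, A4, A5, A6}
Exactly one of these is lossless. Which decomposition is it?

Decomposition 1: common = {A4, A6}, closure = {A4, A6} → lossy.
Decomposition 2: common = {A2, A5}, closure = {A2, A5, A6} → lossy.
Decomposition 3: common = {A1}, closure = {A1, A2, A5, A6} → lossless.

Decomposition 3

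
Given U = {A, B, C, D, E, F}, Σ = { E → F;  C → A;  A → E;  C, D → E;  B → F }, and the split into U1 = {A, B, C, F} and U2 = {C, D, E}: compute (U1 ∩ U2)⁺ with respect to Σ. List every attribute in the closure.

U1 ∩ U2 = {C}.
C → A applies, adding A
A → E applies, adding E
E → F applies, adding F
Closure: {A, C, E, F}.

A, C, E, F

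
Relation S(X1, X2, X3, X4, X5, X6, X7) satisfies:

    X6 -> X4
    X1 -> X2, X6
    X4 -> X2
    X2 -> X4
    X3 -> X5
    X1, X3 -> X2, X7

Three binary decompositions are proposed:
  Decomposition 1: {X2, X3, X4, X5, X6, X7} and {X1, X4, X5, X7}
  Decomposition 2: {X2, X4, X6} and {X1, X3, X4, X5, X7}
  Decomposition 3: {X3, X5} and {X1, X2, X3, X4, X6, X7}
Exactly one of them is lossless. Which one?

Decomposition 1: common = {X4, X5, X7}, closure = {X2, X4, X5, X7} → lossy.
Decomposition 2: common = {X4}, closure = {X2, X4} → lossy.
Decomposition 3: common = {X3}, closure = {X3, X5} → lossless.

Decomposition 3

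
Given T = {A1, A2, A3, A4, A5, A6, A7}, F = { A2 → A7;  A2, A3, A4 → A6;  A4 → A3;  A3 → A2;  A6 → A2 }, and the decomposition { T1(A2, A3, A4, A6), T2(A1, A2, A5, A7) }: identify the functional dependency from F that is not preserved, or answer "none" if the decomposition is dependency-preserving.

none

A2 → A7 lies within T2.
A2, A3, A4 → A6 lies within T1.
A4 → A3 lies within T1.
A3 → A2 lies within T1.
A6 → A2 lies within T1.
Every dependency is enforceable on the fragments, so the decomposition is dependency-preserving.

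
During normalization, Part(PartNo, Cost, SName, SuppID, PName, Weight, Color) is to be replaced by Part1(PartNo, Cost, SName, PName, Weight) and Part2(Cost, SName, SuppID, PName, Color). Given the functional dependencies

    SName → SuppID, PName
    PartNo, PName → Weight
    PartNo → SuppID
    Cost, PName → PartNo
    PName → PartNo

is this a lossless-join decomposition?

Common attributes: Part1 ∩ Part2 = {Cost, SName, PName}.
Closure of {Cost, SName, PName}: SName → SuppID, PName applies, adding SuppID; Cost, PName → PartNo applies, adding PartNo; PartNo, PName → Weight applies, adding Weight. So (Cost, SName, PName)⁺ = {PartNo, Cost, SName, SuppID, PName, Weight}.
This closure contains every attribute of Part1, so Part1 ∩ Part2 → Part1. The join is lossless.

Yes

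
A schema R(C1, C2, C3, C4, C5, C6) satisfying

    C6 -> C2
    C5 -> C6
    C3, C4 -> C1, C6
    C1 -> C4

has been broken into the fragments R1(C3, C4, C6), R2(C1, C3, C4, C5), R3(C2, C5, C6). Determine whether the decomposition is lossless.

Chase test. Columns are C1, C2, C3, C4, C5, C6; row i has aⱼ where attribute j ∈ Ri, else bᵢⱼ.
Initial tableau (one row per fragment):
  row 1: b11 b12 a3 a4 b15 a6
  row 2: a1 b22 a3 a4 a5 b26
  row 3: b31 a2 b33 b34 a5 a6
Rows 1 and 3 agree on C6; apply C6→C2 and equate their C2 entries.
Rows 2 and 3 agree on C5; apply C5→C6 and equate their C6 entries.
Rows 1 and 2 agree on C3, C4; apply C3, C4→C1, C6 and equate their C1, C6 entries.
Rows 1 and 2 agree on C6; apply C6→C2 and equate their C2 entries.
Row 2 is now all distinguished symbols — the join is lossless.

Yes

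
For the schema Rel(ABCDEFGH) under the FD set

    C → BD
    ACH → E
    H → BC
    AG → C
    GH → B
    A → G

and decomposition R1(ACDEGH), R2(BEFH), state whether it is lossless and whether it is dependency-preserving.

Lossless test: (EH)⁺ = {BCDEH}, which is a superkey of neither fragment — lossy.
Dependency preservation: the restricted closure of {C} across the fragments never reaches {BD}, so C → BD cannot be enforced without a join — not preserved.

lossy and not dependency-preserving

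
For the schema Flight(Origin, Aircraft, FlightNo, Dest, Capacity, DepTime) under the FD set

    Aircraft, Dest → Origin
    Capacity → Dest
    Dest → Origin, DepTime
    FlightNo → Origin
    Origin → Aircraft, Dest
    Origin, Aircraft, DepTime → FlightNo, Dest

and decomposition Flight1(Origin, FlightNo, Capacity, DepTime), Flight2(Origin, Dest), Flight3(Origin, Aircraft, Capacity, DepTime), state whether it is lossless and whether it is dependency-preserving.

lossless and dependency-preserving

Lossless test (chase): Rows 1 and 3 agree on Capacity; apply Capacity→Dest and equate their Dest entries. Rows 1 and 2 agree on Origin; apply Origin→Aircraft, Dest and equate their Aircraft, Dest entries. Rows 1 and 3 agree on Origin; apply Origin→Aircraft, Dest and equate their Aircraft, Dest entries. Rows 1 and 3 agree on Origin, Aircraft, DepTime; apply Origin, Aircraft, DepTime→FlightNo, Dest and equate their FlightNo, Dest entries. Rows 1 and 2 agree on Dest; apply Dest→Origin, DepTime and equate their Origin, DepTime entries. Rows 1 and 2 agree on Origin, Aircraft, DepTime; apply Origin, Aircraft, DepTime→FlightNo, Dest and equate their FlightNo, Dest entries. Row 1 is now all distinguished symbols — the join is lossless.
Dependency preservation: Aircraft, Dest → Origin; Capacity → Dest; Dest → Origin, DepTime; Origin → Aircraft, Dest; Origin, Aircraft, DepTime → FlightNo, Dest are not contained in any single fragment, but the restricted closure of each left-hand side across the fragments still reaches the right-hand side; the remaining FDs each lie inside some fragment. All dependencies are preserved.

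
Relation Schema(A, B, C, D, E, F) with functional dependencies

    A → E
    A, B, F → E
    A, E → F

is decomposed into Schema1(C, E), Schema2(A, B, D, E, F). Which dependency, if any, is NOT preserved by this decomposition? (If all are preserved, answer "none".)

none

A → E lies within Schema2.
A, B, F → E lies within Schema2.
A, E → F lies within Schema2.
Every dependency is enforceable on the fragments, so the decomposition is dependency-preserving.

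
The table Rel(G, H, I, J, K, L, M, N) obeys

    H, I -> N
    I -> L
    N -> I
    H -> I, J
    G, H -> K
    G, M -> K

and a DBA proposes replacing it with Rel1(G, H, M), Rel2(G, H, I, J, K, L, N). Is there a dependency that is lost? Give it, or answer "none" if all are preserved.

G, M -> K

Check G, M → K: no single fragment contains all of {G, K, M}, and the restricted closure of {G, M} across the fragments never reaches {K}.
H, I → N is preserved.
I → L is preserved.
N → I is preserved.
H → I, J is preserved.
G, H → K is preserved.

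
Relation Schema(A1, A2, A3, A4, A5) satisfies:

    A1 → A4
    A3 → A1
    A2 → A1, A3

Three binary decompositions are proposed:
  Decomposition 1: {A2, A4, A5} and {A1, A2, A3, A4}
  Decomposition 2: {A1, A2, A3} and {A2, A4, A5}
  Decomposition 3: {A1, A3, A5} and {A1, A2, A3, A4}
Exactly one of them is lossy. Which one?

Decomposition 3

Decomposition 1: common = {A2, A4}, closure = {A1, A2, A3, A4} → lossless.
Decomposition 2: common = {A2}, closure = {A1, A2, A3, A4} → lossless.
Decomposition 3: common = {A1, A3}, closure = {A1, A3, A4} → lossy.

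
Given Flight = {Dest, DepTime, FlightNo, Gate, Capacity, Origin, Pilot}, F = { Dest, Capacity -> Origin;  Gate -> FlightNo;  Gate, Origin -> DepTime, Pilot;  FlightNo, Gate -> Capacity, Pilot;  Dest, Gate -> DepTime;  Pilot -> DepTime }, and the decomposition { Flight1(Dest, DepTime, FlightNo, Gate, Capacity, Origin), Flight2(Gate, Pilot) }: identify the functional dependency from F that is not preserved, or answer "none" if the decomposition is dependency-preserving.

Check Pilot → DepTime: no single fragment contains all of {DepTime, Pilot}, and the restricted closure of {Pilot} across the fragments never reaches {DepTime}.
Dest, Capacity → Origin is preserved.
Gate → FlightNo is preserved.
Gate, Origin → DepTime, Pilot is preserved.
FlightNo, Gate → Capacity, Pilot is preserved.
Dest, Gate → DepTime is preserved.

Pilot -> DepTime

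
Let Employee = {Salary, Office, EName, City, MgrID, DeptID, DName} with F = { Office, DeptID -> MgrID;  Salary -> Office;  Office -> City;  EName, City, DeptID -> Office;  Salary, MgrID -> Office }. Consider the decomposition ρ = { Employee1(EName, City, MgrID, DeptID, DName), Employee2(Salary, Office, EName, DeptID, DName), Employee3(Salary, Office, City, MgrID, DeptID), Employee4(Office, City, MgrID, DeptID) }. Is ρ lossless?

Chase test. Columns are Salary, Office, EName, City, MgrID, DeptID, DName; row i has aⱼ where attribute j ∈ Employeei, else bᵢⱼ.
Initial tableau (one row per fragment):
  row 1: b11 b12 a3 a4 a5 a6 a7
  row 2: a1 a2 a3 b24 b25 a6 a7
  row 3: a1 a2 b33 a4 a5 a6 b37
  row 4: b41 a2 b43 a4 a5 a6 b47
Rows 2 and 3 agree on Office, DeptID; apply Office, DeptID→MgrID and equate their MgrID entries.
Rows 2 and 3 agree on Office; apply Office→City and equate their City entries.
Rows 1 and 2 agree on EName, City, DeptID; apply EName, City, DeptID→Office and equate their Office entries.
Row 2 is now all distinguished symbols — the join is lossless.

Yes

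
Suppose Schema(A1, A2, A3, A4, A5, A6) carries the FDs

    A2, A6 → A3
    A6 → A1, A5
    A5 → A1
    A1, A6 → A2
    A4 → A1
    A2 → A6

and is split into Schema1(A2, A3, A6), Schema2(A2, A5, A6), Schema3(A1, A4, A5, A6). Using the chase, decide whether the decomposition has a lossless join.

Chase test. Columns are A1, A2, A3, A4, A5, A6; row i has aⱼ where attribute j ∈ Schemai, else bᵢⱼ.
Initial tableau (one row per fragment):
  row 1: b11 a2 a3 b14 b15 a6
  row 2: b21 a2 b23 b24 a5 a6
  row 3: a1 b32 b33 a4 a5 a6
Rows 1 and 2 agree on A2, A6; apply A2, A6→A3 and equate their A3 entries.
Rows 1 and 2 agree on A6; apply A6→A1, A5 and equate their A1, A5 entries.
Rows 1 and 3 agree on A6; apply A6→A1, A5 and equate their A1, A5 entries.
Rows 1 and 3 agree on A1, A6; apply A1, A6→A2 and equate their A2 entries.
Rows 1 and 3 agree on A2, A6; apply A2, A6→A3 and equate their A3 entries.
Row 3 is now all distinguished symbols — the join is lossless.

Yes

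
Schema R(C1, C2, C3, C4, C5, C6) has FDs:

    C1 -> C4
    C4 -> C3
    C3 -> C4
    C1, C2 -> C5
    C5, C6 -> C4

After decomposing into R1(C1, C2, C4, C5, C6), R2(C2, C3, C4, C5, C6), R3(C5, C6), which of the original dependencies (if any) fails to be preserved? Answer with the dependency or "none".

none

C1 → C4 lies within R1.
C4 → C3 lies within R2.
C3 → C4 lies within R2.
C1, C2 → C5 lies within R1.
C5, C6 → C4 lies within R1.
Every dependency is enforceable on the fragments, so the decomposition is dependency-preserving.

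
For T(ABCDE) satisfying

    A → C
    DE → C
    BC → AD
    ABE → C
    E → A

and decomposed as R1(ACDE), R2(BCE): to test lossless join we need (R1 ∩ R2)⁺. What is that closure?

R1 ∩ R2 = {CE}.
E → A applies, adding A
Closure: {ACE}.

ACE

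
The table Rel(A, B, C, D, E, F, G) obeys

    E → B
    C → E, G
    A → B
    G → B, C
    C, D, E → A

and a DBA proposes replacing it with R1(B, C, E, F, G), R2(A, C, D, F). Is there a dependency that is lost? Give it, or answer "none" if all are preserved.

Check A → B: no single fragment contains all of {A, B}, and the restricted closure of {A} across the fragments never reaches {B}.
E → B is preserved.
C → E, G is preserved.
G → B, C is preserved.
C, D, E → A is preserved.

A → B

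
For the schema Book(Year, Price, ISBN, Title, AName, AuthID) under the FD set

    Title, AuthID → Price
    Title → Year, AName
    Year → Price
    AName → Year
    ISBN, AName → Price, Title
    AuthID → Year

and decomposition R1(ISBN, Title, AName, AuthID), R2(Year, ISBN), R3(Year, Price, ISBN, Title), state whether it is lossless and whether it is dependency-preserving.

lossless but not dependency-preserving

Lossless test (chase): Rows 1 and 3 agree on Title; apply Title→Year, AName and equate their Year, AName entries. Rows 1 and 2 agree on Year; apply Year→Price and equate their Price entries. Rows 1 and 3 agree on Year; apply Year→Price and equate their Price entries. Row 1 is now all distinguished symbols — the join is lossless.
Dependency preservation: the restricted closure of {AName} across the fragments never reaches {Year}, so AName → Year cannot be enforced without a join — not preserved.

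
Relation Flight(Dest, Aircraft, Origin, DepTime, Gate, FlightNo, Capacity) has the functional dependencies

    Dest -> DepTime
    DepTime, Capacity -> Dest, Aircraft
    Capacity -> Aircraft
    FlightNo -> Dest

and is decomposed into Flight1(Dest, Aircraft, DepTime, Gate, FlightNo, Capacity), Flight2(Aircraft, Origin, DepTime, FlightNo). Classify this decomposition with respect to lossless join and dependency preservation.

lossy but dependency-preserving

Lossless test: (Aircraft, DepTime, FlightNo)⁺ = {Dest, Aircraft, DepTime, FlightNo}, which is a superkey of neither fragment — lossy.
Dependency preservation: every FD's attributes lie within a single fragment, so each can be enforced locally — preserved.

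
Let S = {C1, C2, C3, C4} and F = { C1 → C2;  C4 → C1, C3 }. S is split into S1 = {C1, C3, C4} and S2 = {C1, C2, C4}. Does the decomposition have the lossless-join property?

Yes

Common attributes: S1 ∩ S2 = {C1, C4}.
Closure of {C1, C4}: C1 → C2 applies, adding C2; C4 → C1, C3 applies, adding C3. So (C1, C4)⁺ = {C1, C2, C3, C4}.
This closure contains every attribute of S1, so S1 ∩ S2 → S1. The join is lossless.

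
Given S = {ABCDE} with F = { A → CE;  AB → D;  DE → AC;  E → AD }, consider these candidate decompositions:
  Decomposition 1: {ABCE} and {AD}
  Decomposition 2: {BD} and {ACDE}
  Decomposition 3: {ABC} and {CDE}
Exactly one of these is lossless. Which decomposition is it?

Decomposition 1

Decomposition 1: common = {A}, closure = {ACDE} → lossless.
Decomposition 2: common = {D}, closure = {D} → lossy.
Decomposition 3: common = {C}, closure = {C} → lossy.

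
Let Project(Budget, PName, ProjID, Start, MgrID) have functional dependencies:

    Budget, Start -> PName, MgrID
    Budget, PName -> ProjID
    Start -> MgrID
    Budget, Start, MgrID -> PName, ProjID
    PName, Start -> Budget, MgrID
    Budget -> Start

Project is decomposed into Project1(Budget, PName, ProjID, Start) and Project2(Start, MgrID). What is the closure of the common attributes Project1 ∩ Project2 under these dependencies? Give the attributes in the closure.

Start, MgrID

Project1 ∩ Project2 = {Start}.
Start → MgrID applies, adding MgrID
Closure: {Start, MgrID}.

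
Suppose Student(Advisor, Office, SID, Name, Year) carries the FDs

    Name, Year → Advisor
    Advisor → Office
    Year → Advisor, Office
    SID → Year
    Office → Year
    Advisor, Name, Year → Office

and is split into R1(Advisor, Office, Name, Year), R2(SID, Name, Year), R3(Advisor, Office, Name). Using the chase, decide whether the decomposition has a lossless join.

Yes

Chase test. Columns are Advisor, Office, SID, Name, Year; row i has aⱼ where attribute j ∈ Ri, else bᵢⱼ.
Initial tableau (one row per fragment):
  row 1: a1 a2 b13 a4 a5
  row 2: b21 b22 a3 a4 a5
  row 3: a1 a2 b33 a4 b35
Rows 1 and 2 agree on Name, Year; apply Name, Year→Advisor and equate their Advisor entries.
Rows 1 and 2 agree on Advisor; apply Advisor→Office and equate their Office entries.
Rows 1 and 3 agree on Office; apply Office→Year and equate their Year entries.
Row 2 is now all distinguished symbols — the join is lossless.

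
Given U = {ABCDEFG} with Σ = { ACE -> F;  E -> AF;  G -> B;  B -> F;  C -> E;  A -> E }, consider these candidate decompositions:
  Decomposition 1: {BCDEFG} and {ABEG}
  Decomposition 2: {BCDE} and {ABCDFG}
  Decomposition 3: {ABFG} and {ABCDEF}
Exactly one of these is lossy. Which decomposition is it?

Decomposition 3

Decomposition 1: common = {BEG}, closure = {ABEFG} → lossless.
Decomposition 2: common = {BCD}, closure = {ABCDEF} → lossless.
Decomposition 3: common = {ABF}, closure = {ABEF} → lossy.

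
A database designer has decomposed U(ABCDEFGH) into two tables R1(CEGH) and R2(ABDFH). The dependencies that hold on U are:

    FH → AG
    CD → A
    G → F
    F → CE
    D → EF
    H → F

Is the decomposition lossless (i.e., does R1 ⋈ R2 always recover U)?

Yes

Common attributes: R1 ∩ R2 = {H}.
Closure of {H}: H → F applies, adding F; FH → AG applies, adding AG; F → CE applies, adding CE. So (H)⁺ = {ACEFGH}.
This closure contains every attribute of R1, so R1 ∩ R2 → R1. The join is lossless.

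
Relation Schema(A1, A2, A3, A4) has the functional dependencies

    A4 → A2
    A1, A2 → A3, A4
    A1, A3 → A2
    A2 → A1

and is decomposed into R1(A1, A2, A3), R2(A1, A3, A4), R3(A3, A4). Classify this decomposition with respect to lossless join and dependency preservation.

Lossless test (chase): Rows 2 and 3 agree on A4; apply A4→A2 and equate their A2 entries. Rows 1 and 2 agree on A1, A3; apply A1, A3→A2 and equate their A2 entries. Rows 1 and 3 agree on A2; apply A2→A1 and equate their A1 entries. Rows 1 and 2 agree on A1, A2; apply A1, A2→A3, A4 and equate their A3, A4 entries. Row 1 is now all distinguished symbols — the join is lossless.
Dependency preservation: A4 → A2; A1, A2 → A3, A4 are not contained in any single fragment, but the restricted closure of each left-hand side across the fragments still reaches the right-hand side; the remaining FDs each lie inside some fragment. All dependencies are preserved.

lossless and dependency-preserving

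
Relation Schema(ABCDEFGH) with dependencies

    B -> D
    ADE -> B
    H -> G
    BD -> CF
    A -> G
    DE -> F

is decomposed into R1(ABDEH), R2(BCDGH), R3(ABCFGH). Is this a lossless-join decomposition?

Chase test. Columns are ABCDEFGH; row i has aⱼ where attribute j ∈ Ri, else bᵢⱼ.
Initial tableau (one row per fragment):
  row 1: a1 a2 b13 a4 a5 b16 b17 a8
  row 2: b21 a2 a3 a4 b25 b26 a7 a8
  row 3: a1 a2 a3 b34 b35 a6 a7 a8
Rows 1 and 3 agree on B; apply B→D and equate their D entries.
Rows 1 and 2 agree on H; apply H→G and equate their G entries.
Rows 1 and 2 agree on BD; apply BD→CF and equate their CF entries.
Rows 1 and 3 agree on BD; apply BD→CF and equate their CF entries.
Row 1 is now all distinguished symbols — the join is lossless.

Yes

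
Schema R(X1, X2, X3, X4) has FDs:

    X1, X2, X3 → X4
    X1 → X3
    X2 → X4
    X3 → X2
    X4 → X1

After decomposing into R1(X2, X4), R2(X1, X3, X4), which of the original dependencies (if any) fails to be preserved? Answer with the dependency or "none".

none

X1, X2, X3 → X4: restricted closure across fragments reaches X4.
X1 → X3 lies within R2.
X2 → X4 lies within R1.
X3 → X2: restricted closure across fragments reaches X2.
X4 → X1 lies within R2.
Every dependency is enforceable on the fragments, so the decomposition is dependency-preserving.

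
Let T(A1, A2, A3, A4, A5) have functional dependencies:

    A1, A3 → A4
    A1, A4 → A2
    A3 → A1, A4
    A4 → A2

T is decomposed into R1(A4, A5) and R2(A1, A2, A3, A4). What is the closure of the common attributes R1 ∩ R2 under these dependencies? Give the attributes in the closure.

A2, A4

R1 ∩ R2 = {A4}.
A4 → A2 applies, adding A2
Closure: {A2, A4}.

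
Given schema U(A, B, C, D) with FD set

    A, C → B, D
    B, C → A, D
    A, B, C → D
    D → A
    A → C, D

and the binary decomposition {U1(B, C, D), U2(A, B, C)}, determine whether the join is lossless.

Yes

Common attributes: U1 ∩ U2 = {B, C}.
Closure of {B, C}: B, C → A, D applies, adding A, D. So (B, C)⁺ = {A, B, C, D}.
This closure contains every attribute of U1, so U1 ∩ U2 → U1. The join is lossless.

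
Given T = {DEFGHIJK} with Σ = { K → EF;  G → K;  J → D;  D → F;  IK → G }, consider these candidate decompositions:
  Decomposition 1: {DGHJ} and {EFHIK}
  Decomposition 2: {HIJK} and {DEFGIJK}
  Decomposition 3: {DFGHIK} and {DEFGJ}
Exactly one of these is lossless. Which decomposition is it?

Decomposition 1: common = {H}, closure = {H} → lossy.
Decomposition 2: common = {IJK}, closure = {DEFGIJK} → lossless.
Decomposition 3: common = {DFG}, closure = {DEFGK} → lossy.

Decomposition 2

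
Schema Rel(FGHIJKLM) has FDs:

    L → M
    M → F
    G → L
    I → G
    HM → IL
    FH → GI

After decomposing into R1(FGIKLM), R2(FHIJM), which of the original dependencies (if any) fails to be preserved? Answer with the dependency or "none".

L → M lies within R1.
M → F lies within R1.
G → L lies within R1.
I → G lies within R1.
HM → IL: restricted closure across fragments reaches IL.
FH → GI: restricted closure across fragments reaches GI.
Every dependency is enforceable on the fragments, so the decomposition is dependency-preserving.

none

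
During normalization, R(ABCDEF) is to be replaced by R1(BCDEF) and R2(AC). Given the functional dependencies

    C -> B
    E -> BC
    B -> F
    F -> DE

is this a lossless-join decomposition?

Yes

Common attributes: R1 ∩ R2 = {C}.
Closure of {C}: C → B applies, adding B; B → F applies, adding F; F → DE applies, adding DE. So (C)⁺ = {BCDEF}.
This closure contains every attribute of R1, so R1 ∩ R2 → R1. The join is lossless.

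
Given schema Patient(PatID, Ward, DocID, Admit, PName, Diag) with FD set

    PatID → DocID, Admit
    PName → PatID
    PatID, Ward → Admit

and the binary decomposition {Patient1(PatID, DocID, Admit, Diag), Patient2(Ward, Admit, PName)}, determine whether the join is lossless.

No

Common attributes: Patient1 ∩ Patient2 = {Admit}.
No dependency enlarges {Admit}, so (Admit)⁺ = {Admit}.
The closure contains neither all of Patient1 = {PatID, DocID, Admit, Diag} nor all of Patient2 = {Ward, Admit, PName}, so the common attributes are not a superkey of either fragment. The join is lossy.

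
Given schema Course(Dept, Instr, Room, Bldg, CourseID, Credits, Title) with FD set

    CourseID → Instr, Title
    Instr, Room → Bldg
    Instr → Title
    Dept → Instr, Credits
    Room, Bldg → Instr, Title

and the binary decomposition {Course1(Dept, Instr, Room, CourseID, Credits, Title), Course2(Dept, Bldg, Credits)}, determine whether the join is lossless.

Common attributes: Course1 ∩ Course2 = {Dept, Credits}.
Closure of {Dept, Credits}: Dept → Instr, Credits applies, adding Instr; Instr → Title applies, adding Title. So (Dept, Credits)⁺ = {Dept, Instr, Credits, Title}.
The closure contains neither all of Course1 = {Dept, Instr, Room, CourseID, Credits, Title} nor all of Course2 = {Dept, Bldg, Credits}, so the common attributes are not a superkey of either fragment. The join is lossy.

No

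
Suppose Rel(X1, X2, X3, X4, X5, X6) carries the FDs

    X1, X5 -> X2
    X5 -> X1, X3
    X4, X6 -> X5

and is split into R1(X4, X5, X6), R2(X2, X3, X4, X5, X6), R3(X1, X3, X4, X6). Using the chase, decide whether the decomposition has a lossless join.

Yes

Chase test. Columns are X1, X2, X3, X4, X5, X6; row i has aⱼ where attribute j ∈ Ri, else bᵢⱼ.
Initial tableau (one row per fragment):
  row 1: b11 b12 b13 a4 a5 a6
  row 2: b21 a2 a3 a4 a5 a6
  row 3: a1 b32 a3 a4 b35 a6
Rows 1 and 2 agree on X5; apply X5→X1, X3 and equate their X1, X3 entries.
Rows 1 and 3 agree on X4, X6; apply X4, X6→X5 and equate their X5 entries.
Rows 1 and 2 agree on X1, X5; apply X1, X5→X2 and equate their X2 entries.
Rows 1 and 3 agree on X5; apply X5→X1, X3 and equate their X1, X3 entries.
Rows 1 and 3 agree on X1, X5; apply X1, X5→X2 and equate their X2 entries.
Row 1 is now all distinguished symbols — the join is lossless.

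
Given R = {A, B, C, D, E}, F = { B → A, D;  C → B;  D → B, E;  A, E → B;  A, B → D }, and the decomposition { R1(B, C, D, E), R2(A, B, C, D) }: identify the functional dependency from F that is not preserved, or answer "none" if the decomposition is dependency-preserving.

A, E → B

Check A, E → B: no single fragment contains all of {A, B, E}, and the restricted closure of {A, E} across the fragments never reaches {B}.
B → A, D is preserved.
C → B is preserved.
D → B, E is preserved.
A, B → D is preserved.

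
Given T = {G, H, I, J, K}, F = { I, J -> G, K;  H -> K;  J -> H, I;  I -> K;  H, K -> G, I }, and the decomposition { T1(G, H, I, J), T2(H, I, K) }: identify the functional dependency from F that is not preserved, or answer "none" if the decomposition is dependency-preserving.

I, J → G, K: restricted closure across fragments reaches G, K.
H → K lies within T2.
J → H, I lies within T1.
I → K lies within T2.
H, K → G, I: restricted closure across fragments reaches G, I.
Every dependency is enforceable on the fragments, so the decomposition is dependency-preserving.

none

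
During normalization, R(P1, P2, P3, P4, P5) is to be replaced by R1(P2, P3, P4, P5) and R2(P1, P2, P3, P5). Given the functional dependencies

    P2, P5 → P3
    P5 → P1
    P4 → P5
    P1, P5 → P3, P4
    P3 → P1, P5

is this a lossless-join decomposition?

Yes

Common attributes: R1 ∩ R2 = {P2, P3, P5}.
Closure of {P2, P3, P5}: P5 → P1 applies, adding P1; P1, P5 → P3, P4 applies, adding P4. So (P2, P3, P5)⁺ = {P1, P2, P3, P4, P5}.
This closure contains every attribute of R1, so R1 ∩ R2 → R1. The join is lossless.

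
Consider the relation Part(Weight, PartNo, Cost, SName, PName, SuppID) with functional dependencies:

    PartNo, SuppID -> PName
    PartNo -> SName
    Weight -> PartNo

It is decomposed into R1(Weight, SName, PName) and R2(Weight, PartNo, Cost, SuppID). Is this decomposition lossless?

Common attributes: R1 ∩ R2 = {Weight}.
Closure of {Weight}: Weight → PartNo applies, adding PartNo; PartNo → SName applies, adding SName. So (Weight)⁺ = {Weight, PartNo, SName}.
The closure contains neither all of R1 = {Weight, SName, PName} nor all of R2 = {Weight, PartNo, Cost, SuppID}, so the common attributes are not a superkey of either fragment. The join is lossy.

No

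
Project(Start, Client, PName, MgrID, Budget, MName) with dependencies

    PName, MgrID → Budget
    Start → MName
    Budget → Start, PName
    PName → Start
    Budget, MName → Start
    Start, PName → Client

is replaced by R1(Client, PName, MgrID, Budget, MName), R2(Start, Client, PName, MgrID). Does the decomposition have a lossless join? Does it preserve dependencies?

lossless but not dependency-preserving

Lossless test: (Client, PName, MgrID)⁺ = {Start, Client, PName, MgrID, Budget, MName}, which contains all of one fragment — lossless.
Dependency preservation: the restricted closure of {Start} across the fragments never reaches {MName}, so Start → MName cannot be enforced without a join — not preserved.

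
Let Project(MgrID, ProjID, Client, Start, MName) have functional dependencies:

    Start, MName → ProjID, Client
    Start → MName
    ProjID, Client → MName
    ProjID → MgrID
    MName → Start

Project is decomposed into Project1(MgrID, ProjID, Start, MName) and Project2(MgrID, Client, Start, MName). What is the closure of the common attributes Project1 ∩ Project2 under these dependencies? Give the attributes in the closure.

MgrID, ProjID, Client, Start, MName

Project1 ∩ Project2 = {MgrID, Start, MName}.
Start, MName → ProjID, Client applies, adding ProjID, Client
Closure: {MgrID, ProjID, Client, Start, MName}.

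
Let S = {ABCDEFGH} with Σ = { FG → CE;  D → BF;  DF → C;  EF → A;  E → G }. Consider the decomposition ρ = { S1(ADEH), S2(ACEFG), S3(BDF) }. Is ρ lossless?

Chase test. Columns are ABCDEFGH; row i has aⱼ where attribute j ∈ Si, else bᵢⱼ.
Initial tableau (one row per fragment):
  row 1: a1 b12 b13 a4 a5 b16 b17 a8
  row 2: a1 b22 a3 b24 a5 a6 a7 b28
  row 3: b31 a2 b33 a4 b35 a6 b37 b38
Rows 1 and 3 agree on D; apply D→BF and equate their BF entries.
Rows 1 and 3 agree on DF; apply DF→C and equate their C entries.
Rows 1 and 2 agree on E; apply E→G and equate their G entries.
Rows 1 and 2 agree on FG; apply FG→CE and equate their CE entries.
Row 1 is now all distinguished symbols — the join is lossless.

Yes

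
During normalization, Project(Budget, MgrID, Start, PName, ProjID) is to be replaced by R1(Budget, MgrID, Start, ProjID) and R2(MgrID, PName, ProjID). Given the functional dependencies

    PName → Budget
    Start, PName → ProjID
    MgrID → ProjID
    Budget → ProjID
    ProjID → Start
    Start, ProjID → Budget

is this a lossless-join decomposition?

Yes

Common attributes: R1 ∩ R2 = {MgrID, ProjID}.
Closure of {MgrID, ProjID}: ProjID → Start applies, adding Start; Start, ProjID → Budget applies, adding Budget. So (MgrID, ProjID)⁺ = {Budget, MgrID, Start, ProjID}.
This closure contains every attribute of R1, so R1 ∩ R2 → R1. The join is lossless.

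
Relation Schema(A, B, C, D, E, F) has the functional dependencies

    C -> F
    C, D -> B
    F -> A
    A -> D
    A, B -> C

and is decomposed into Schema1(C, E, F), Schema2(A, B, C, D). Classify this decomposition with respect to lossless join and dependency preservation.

Lossless test: (C)⁺ = {A, B, C, D, F}, which contains all of one fragment — lossless.
Dependency preservation: the restricted closure of {F} across the fragments never reaches {A}, so F → A cannot be enforced without a join — not preserved.

lossless but not dependency-preserving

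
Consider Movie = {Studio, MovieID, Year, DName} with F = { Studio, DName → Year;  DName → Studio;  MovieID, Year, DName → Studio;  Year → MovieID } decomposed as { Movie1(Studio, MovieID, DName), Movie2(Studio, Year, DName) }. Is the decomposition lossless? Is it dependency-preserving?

Lossless test: (Studio, DName)⁺ = {Studio, MovieID, Year, DName}, which contains all of one fragment — lossless.
Dependency preservation: the restricted closure of {Year} across the fragments never reaches {MovieID}, so Year → MovieID cannot be enforced without a join — not preserved.

lossless but not dependency-preserving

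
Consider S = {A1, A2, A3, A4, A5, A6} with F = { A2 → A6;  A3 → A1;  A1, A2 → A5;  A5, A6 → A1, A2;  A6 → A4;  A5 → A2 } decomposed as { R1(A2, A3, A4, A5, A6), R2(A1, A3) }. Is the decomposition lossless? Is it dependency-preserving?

Lossless test: (A3)⁺ = {A1, A3}, which contains all of one fragment — lossless.
Dependency preservation: the restricted closure of {A1, A2} across the fragments never reaches {A5}, so A1, A2 → A5 cannot be enforced without a join — not preserved.

lossless but not dependency-preserving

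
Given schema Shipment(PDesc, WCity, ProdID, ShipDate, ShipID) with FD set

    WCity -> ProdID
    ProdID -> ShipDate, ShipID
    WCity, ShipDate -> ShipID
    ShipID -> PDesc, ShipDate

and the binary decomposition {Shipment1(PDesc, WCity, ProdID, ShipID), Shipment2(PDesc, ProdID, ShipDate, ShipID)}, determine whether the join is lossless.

Common attributes: Shipment1 ∩ Shipment2 = {PDesc, ProdID, ShipID}.
Closure of {PDesc, ProdID, ShipID}: ProdID → ShipDate, ShipID applies, adding ShipDate. So (PDesc, ProdID, ShipID)⁺ = {PDesc, ProdID, ShipDate, ShipID}.
This closure contains every attribute of Shipment2, so Shipment1 ∩ Shipment2 → Shipment2. The join is lossless.

Yes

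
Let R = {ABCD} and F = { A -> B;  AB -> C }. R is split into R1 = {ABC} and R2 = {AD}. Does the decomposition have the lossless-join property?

Common attributes: R1 ∩ R2 = {A}.
Closure of {A}: A → B applies, adding B; AB → C applies, adding C. So (A)⁺ = {ABC}.
This closure contains every attribute of R1, so R1 ∩ R2 → R1. The join is lossless.

Yes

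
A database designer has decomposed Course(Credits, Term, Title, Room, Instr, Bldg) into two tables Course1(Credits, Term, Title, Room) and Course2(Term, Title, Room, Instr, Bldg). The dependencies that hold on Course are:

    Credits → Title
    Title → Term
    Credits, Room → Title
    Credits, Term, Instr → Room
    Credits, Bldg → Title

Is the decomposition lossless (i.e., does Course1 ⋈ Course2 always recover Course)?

No

Common attributes: Course1 ∩ Course2 = {Term, Title, Room}.
No dependency enlarges {Term, Title, Room}, so (Term, Title, Room)⁺ = {Term, Title, Room}.
The closure contains neither all of Course1 = {Credits, Term, Title, Room} nor all of Course2 = {Term, Title, Room, Instr, Bldg}, so the common attributes are not a superkey of either fragment. The join is lossy.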